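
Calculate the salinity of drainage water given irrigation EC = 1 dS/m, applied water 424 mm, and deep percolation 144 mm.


EC_dw = EC_iw * D_iw / D_dw
EC_dw = 1 * 424 / 144
EC_dw = 424 / 144

2.9444 dS/m


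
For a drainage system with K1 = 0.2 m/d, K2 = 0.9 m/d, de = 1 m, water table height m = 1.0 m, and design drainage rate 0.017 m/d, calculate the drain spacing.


S^2 = 8*K2*de*m/q + 4*K1*m^2/q
S^2 = 8*0.9*1*1.0/0.017 + 4*0.2*1.0^2/0.017
S = sqrt(470.5882)

21.6930 m


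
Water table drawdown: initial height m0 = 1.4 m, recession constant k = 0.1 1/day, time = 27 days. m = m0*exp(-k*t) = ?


m = m0 * exp(-k*t)
m = 1.4 * exp(-0.1 * 27)
m = 1.4 * exp(-2.7000)

0.0941 m


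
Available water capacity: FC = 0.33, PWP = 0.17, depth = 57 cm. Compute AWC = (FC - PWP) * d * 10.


AWC = (FC - PWP) * d * 10
AWC = (0.33 - 0.17) * 57 * 10
AWC = 0.1600 * 57 * 10

91.2000 mm


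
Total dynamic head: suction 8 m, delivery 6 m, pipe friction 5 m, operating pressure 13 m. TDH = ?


TDH = Hs + Hd + hf + Hp = 8 + 6 + 5 + 13 = 32

32 m


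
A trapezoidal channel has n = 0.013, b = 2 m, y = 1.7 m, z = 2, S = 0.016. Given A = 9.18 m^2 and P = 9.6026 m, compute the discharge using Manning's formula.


R = A/P = 9.18/9.6026 = 0.955991
Q = (1/0.013) * 9.18 * 0.955991^(2/3) * 0.016^0.5

86.6819 m^3/s


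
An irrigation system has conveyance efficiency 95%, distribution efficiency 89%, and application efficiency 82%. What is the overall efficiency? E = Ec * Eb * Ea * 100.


Ec = 0.95, Eb = 0.89, Ea = 0.82
E = 0.95 * 0.89 * 0.82 * 100 = 69.3310%

69.3310 %


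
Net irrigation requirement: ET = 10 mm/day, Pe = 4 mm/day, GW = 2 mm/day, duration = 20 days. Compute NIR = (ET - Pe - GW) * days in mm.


Daily deficit = ET - Pe - GW = 10 - 4 - 2 = 4 mm/day
NIR = 4 * 20 = 80 mm

80.0000 mm


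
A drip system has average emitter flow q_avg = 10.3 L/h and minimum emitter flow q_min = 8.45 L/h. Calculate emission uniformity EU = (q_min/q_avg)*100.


EU = (q_min/q_avg)*100 = (8.45/10.3)*100 = 82.0388%

82.0388 %


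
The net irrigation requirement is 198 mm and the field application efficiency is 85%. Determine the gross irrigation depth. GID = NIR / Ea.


Ea = 85% = 0.85
GID = NIR / Ea = 198 / 0.85 = 232.9412 mm

232.9412 mm


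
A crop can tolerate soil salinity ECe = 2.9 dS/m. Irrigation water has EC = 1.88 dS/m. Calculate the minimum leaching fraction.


LR = ECiw / (5*ECe - ECiw)
LR = 1.88 / (5*2.9 - 1.88)
LR = 1.88 / 12.6200

0.1490


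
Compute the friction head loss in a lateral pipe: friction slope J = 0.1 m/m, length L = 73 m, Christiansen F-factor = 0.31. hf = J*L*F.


hf = J * L * F = 0.1 * 73 * 0.31 = 2.2630 m

2.2630 m


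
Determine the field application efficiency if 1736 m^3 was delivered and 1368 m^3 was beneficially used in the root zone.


Ea = V_root / V_field * 100 = 1368 / 1736 * 100 = 78.8018%

78.8018 %


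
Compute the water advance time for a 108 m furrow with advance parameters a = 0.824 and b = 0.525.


t = (L/a)^(1/b)
t = (108/0.824)^(1/0.525)
t = 131.067961^(1/0.525)

10797.5879 min


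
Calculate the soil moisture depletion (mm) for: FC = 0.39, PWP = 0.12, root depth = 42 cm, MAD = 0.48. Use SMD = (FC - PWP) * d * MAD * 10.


SMD = (FC - PWP) * d * MAD * 10
SMD = (0.39 - 0.12) * 42 * 0.48 * 10
SMD = 0.2700 * 42 * 0.48 * 10

54.4320 mm


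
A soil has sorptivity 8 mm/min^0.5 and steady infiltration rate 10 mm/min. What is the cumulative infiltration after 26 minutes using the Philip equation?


F = S*sqrt(t) + A*t
F = 8*sqrt(26) + 10*26
F = 8*5.099020 + 260

300.7922 mm


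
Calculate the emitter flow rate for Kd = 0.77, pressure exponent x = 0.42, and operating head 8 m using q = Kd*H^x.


q = Kd * H^x = 0.77 * 8^0.42 = 0.77 * 2.394957

1.8441 L/h


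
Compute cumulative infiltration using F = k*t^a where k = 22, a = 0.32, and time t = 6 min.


F = k * t^a = 22 * 6^0.32
F = 22 * 1.774224

39.0329 mm


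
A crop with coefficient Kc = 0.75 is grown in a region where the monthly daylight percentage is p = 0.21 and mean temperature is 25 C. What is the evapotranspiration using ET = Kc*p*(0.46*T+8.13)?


ET = Kc * p * (0.46*T + 8.13)
ET = 0.75 * 0.21 * (0.46*25 + 8.13)
ET = 0.75 * 0.21 * 19.6300

3.0917 mm/day


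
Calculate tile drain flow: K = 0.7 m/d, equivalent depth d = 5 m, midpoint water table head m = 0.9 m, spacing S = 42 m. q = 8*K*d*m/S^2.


q = 8*K*d*m/S^2
q = 8*0.7*5*0.9/42^2
q = 25.2000 / 1764

0.0143 m/d


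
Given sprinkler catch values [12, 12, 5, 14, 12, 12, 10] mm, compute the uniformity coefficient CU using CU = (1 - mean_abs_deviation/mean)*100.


mean = 11.000000 mm
MAD = 2.000000 mm
CU = (1 - 2.000000/11.000000)*100

81.8182 %


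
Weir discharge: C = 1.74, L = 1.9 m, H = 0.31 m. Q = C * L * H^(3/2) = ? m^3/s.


Q = C * L * H^(3/2) = 1.74 * 1.9 * 0.31^1.5 = 1.74 * 1.9 * 0.172601

0.5706 m^3/s


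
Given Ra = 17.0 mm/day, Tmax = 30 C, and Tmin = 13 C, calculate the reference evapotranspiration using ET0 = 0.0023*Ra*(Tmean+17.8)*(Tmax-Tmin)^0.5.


Tmean = (Tmax + Tmin)/2 = (30 + 13)/2 = 21.5
ET0 = 0.0023 * 17.0 * (21.5 + 17.8) * sqrt(30 - 13)
ET0 = 0.0023 * 17.0 * 39.3 * 4.123106

6.3357 mm/day


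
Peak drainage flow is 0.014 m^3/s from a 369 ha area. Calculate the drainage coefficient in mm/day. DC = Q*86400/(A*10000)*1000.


DC = Q * 86400 / (A * 10000) * 1000
DC = 0.014 * 86400 / (369 * 10000) * 1000
DC = 1209600.0000 / 3690000

0.3278 mm/day


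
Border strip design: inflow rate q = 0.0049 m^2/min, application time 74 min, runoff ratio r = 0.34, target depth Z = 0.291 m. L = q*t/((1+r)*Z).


L = q*t/((1+r)*Z)
L = 0.0049*74/((1+0.34)*0.291)
L = 0.3626/0.38994

0.9299 m


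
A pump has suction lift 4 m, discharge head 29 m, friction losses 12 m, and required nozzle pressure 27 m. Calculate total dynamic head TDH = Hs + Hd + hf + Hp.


TDH = Hs + Hd + hf + Hp = 4 + 29 + 12 + 27 = 72

72 m


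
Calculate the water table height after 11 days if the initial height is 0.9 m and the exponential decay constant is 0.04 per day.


m = m0 * exp(-k*t)
m = 0.9 * exp(-0.04 * 11)
m = 0.9 * exp(-0.4400)

0.5796 m


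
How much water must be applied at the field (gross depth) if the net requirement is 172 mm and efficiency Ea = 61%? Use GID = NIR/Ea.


Ea = 61% = 0.61
GID = NIR / Ea = 172 / 0.61 = 281.9672 mm

281.9672 mm


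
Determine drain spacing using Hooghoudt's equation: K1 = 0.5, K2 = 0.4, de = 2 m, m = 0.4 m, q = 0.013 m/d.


S^2 = 8*K2*de*m/q + 4*K1*m^2/q
S^2 = 8*0.4*2*0.4/0.013 + 4*0.5*0.4^2/0.013
S = sqrt(221.5385)

14.8842 m


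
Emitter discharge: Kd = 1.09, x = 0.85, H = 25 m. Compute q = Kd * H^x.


q = Kd * H^x = 1.09 * 25^0.85 = 1.09 * 15.425847

16.8142 L/h


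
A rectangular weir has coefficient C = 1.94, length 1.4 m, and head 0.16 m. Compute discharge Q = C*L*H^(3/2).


Q = C * L * H^(3/2) = 1.94 * 1.4 * 0.16^1.5 = 1.94 * 1.4 * 0.064000

0.1738 m^3/s


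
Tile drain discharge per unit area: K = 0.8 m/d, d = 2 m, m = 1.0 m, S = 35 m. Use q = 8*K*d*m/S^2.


q = 8*K*d*m/S^2
q = 8*0.8*2*1.0/35^2
q = 12.8000 / 1225

0.0104 m/d


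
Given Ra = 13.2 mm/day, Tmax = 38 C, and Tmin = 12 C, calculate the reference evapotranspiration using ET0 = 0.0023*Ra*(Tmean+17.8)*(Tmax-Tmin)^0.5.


Tmean = (Tmax + Tmin)/2 = (38 + 12)/2 = 25.0
ET0 = 0.0023 * 13.2 * (25.0 + 17.8) * sqrt(38 - 12)
ET0 = 0.0023 * 13.2 * 42.8 * 5.099020

6.6257 mm/day


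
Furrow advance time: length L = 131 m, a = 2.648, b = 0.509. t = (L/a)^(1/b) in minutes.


t = (L/a)^(1/b)
t = (131/2.648)^(1/0.509)
t = 49.471299^(1/0.509)

2132.0061 min


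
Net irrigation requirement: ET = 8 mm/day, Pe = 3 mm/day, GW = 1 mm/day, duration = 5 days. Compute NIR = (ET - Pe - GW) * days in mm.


Daily deficit = ET - Pe - GW = 8 - 3 - 1 = 4 mm/day
NIR = 4 * 5 = 20 mm

20.0000 mm


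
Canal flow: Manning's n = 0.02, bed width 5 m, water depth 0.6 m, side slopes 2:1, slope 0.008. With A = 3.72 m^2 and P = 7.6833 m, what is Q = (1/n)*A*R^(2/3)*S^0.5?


R = A/P = 3.72/7.6833 = 0.484167
Q = (1/0.02) * 3.72 * 0.484167^(2/3) * 0.008^0.5

10.2578 m^3/s


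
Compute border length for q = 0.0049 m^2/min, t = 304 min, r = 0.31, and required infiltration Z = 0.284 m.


L = q*t/((1+r)*Z)
L = 0.0049*304/((1+0.31)*0.284)
L = 1.4896/0.37204

4.0039 m


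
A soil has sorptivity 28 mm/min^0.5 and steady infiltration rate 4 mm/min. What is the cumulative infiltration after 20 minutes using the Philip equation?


F = S*sqrt(t) + A*t
F = 28*sqrt(20) + 4*20
F = 28*4.472136 + 80

205.2198 mm


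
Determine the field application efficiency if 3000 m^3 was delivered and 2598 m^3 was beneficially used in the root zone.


Ea = V_root / V_field * 100 = 2598 / 3000 * 100 = 86.6000%

86.6000 %


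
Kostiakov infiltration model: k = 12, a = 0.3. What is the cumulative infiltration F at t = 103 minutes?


F = k * t^a = 12 * 103^0.3
F = 12 * 4.016531

48.1984 mm


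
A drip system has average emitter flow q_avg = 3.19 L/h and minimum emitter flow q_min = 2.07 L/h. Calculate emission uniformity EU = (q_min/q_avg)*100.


EU = (q_min/q_avg)*100 = (2.07/3.19)*100 = 64.8903%

64.8903 %


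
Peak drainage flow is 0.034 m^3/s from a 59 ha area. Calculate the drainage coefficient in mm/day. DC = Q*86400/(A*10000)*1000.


DC = Q * 86400 / (A * 10000) * 1000
DC = 0.034 * 86400 / (59 * 10000) * 1000
DC = 2937600.0000 / 590000

4.9790 mm/day


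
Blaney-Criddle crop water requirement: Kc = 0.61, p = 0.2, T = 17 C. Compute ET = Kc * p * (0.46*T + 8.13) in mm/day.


ET = Kc * p * (0.46*T + 8.13)
ET = 0.61 * 0.2 * (0.46*17 + 8.13)
ET = 0.61 * 0.2 * 15.9500

1.9459 mm/day


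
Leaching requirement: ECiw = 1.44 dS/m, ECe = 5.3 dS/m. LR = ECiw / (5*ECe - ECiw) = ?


LR = ECiw / (5*ECe - ECiw)
LR = 1.44 / (5*5.3 - 1.44)
LR = 1.44 / 25.0600

0.0575


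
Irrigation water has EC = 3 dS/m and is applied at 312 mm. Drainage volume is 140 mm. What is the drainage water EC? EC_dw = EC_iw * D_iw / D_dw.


EC_dw = EC_iw * D_iw / D_dw
EC_dw = 3 * 312 / 140
EC_dw = 936 / 140

6.6857 dS/m


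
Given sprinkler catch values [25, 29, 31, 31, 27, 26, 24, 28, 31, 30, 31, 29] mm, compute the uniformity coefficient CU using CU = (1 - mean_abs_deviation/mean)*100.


mean = 28.500000 mm
MAD = 2.083333 mm
CU = (1 - 2.083333/28.500000)*100

92.6901 %


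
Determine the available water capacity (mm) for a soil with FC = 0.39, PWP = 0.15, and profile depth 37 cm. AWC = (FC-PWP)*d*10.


AWC = (FC - PWP) * d * 10
AWC = (0.39 - 0.15) * 37 * 10
AWC = 0.2400 * 37 * 10

88.8000 mm


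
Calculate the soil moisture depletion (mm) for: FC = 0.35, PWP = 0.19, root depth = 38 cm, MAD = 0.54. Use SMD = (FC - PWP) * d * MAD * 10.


SMD = (FC - PWP) * d * MAD * 10
SMD = (0.35 - 0.19) * 38 * 0.54 * 10
SMD = 0.1600 * 38 * 0.54 * 10

32.8320 mm


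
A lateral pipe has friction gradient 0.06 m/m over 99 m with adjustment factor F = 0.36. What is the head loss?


hf = J * L * F = 0.06 * 99 * 0.36 = 2.1384 m

2.1384 m


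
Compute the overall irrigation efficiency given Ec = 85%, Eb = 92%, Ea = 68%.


Ec = 0.85, Eb = 0.92, Ea = 0.68
E = 0.85 * 0.92 * 0.68 * 100 = 53.1760%

53.1760 %


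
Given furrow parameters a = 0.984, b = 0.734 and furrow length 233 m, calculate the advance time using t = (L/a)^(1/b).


t = (L/a)^(1/b)
t = (233/0.984)^(1/0.734)
t = 236.788618^(1/0.734)

1717.2124 min


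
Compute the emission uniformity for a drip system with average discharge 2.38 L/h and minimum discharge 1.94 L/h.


EU = (q_min/q_avg)*100 = (1.94/2.38)*100 = 81.5126%

81.5126 %


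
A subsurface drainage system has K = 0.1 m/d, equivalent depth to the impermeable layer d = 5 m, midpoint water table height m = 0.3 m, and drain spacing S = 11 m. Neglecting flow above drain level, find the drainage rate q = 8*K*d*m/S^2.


q = 8*K*d*m/S^2
q = 8*0.1*5*0.3/11^2
q = 1.2000 / 121

0.0099 m/d


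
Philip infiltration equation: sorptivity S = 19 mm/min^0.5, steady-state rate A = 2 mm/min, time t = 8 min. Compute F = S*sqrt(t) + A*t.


F = S*sqrt(t) + A*t
F = 19*sqrt(8) + 2*8
F = 19*2.828427 + 16

69.7401 mm


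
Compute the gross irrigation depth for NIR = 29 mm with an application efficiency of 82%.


Ea = 82% = 0.82
GID = NIR / Ea = 29 / 0.82 = 35.3659 mm

35.3659 mm


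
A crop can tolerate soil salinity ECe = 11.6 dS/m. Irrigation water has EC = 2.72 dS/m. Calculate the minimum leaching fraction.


LR = ECiw / (5*ECe - ECiw)
LR = 2.72 / (5*11.6 - 2.72)
LR = 2.72 / 55.2800

0.0492


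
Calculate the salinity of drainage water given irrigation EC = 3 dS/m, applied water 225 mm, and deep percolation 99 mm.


EC_dw = EC_iw * D_iw / D_dw
EC_dw = 3 * 225 / 99
EC_dw = 675 / 99

6.8182 dS/m


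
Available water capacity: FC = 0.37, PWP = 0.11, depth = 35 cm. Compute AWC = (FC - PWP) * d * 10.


AWC = (FC - PWP) * d * 10
AWC = (0.37 - 0.11) * 35 * 10
AWC = 0.2600 * 35 * 10

91.0000 mm


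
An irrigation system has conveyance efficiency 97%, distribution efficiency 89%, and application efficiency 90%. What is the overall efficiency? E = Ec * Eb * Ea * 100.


Ec = 0.97, Eb = 0.89, Ea = 0.9
E = 0.97 * 0.89 * 0.9 * 100 = 77.6970%

77.6970 %


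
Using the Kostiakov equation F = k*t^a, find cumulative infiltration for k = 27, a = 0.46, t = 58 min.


F = k * t^a = 27 * 58^0.46
F = 27 * 6.474062

174.7997 mm


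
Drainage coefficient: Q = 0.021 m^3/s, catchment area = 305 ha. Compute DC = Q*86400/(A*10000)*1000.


DC = Q * 86400 / (A * 10000) * 1000
DC = 0.021 * 86400 / (305 * 10000) * 1000
DC = 1814400.0000 / 3050000

0.5949 mm/day


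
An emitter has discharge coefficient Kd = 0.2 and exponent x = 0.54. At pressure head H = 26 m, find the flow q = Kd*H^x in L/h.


q = Kd * H^x = 0.2 * 26^0.54 = 0.2 * 5.808789

1.1618 L/h


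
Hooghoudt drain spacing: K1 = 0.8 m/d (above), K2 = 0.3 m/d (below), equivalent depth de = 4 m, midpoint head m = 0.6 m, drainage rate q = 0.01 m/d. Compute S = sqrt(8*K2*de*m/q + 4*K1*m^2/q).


S^2 = 8*K2*de*m/q + 4*K1*m^2/q
S^2 = 8*0.3*4*0.6/0.01 + 4*0.8*0.6^2/0.01
S = sqrt(691.2000)

26.2907 m


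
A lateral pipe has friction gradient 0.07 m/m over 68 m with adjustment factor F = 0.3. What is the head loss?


hf = J * L * F = 0.07 * 68 * 0.3 = 1.4280 m

1.4280 m


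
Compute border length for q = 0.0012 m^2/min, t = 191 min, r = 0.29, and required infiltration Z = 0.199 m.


L = q*t/((1+r)*Z)
L = 0.0012*191/((1+0.29)*0.199)
L = 0.2292/0.25671

0.8928 m


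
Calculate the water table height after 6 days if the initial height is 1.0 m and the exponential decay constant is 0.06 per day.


m = m0 * exp(-k*t)
m = 1.0 * exp(-0.06 * 6)
m = 1.0 * exp(-0.3600)

0.6977 m


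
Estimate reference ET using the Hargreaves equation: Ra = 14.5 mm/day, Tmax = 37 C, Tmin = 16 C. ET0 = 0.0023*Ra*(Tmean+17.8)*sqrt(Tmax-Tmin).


Tmean = (Tmax + Tmin)/2 = (37 + 16)/2 = 26.5
ET0 = 0.0023 * 14.5 * (26.5 + 17.8) * sqrt(37 - 16)
ET0 = 0.0023 * 14.5 * 44.3 * 4.582576

6.7703 mm/day


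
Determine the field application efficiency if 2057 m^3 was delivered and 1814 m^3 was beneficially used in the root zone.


Ea = V_root / V_field * 100 = 1814 / 2057 * 100 = 88.1867%

88.1867 %


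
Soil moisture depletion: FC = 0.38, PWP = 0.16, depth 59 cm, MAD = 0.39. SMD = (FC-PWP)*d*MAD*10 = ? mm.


SMD = (FC - PWP) * d * MAD * 10
SMD = (0.38 - 0.16) * 59 * 0.39 * 10
SMD = 0.2200 * 59 * 0.39 * 10

50.6220 mm


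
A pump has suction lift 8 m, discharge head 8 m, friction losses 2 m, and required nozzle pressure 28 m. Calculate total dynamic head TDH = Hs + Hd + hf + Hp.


TDH = Hs + Hd + hf + Hp = 8 + 8 + 2 + 28 = 46

46 m


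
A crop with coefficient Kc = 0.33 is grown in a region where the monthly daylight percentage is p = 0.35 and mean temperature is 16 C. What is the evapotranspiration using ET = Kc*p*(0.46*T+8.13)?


ET = Kc * p * (0.46*T + 8.13)
ET = 0.33 * 0.35 * (0.46*16 + 8.13)
ET = 0.33 * 0.35 * 15.4900

1.7891 mm/day


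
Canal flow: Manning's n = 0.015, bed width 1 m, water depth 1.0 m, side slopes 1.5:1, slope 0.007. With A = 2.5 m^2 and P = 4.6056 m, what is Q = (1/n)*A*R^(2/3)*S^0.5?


R = A/P = 2.5/4.6056 = 0.542817
Q = (1/0.015) * 2.5 * 0.542817^(2/3) * 0.007^0.5

9.2790 m^3/s


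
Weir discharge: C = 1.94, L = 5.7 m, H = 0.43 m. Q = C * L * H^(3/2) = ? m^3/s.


Q = C * L * H^(3/2) = 1.94 * 5.7 * 0.43^1.5 = 1.94 * 5.7 * 0.281970

3.1180 m^3/s


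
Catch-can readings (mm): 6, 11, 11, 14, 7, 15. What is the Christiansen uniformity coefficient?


mean = 10.666667 mm
MAD = 2.777778 mm
CU = (1 - 2.777778/10.666667)*100

73.9583 %


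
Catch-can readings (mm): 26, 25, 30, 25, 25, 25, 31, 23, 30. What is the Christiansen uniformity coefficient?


mean = 26.666667 mm
MAD = 2.444444 mm
CU = (1 - 2.444444/26.666667)*100

90.8333 %


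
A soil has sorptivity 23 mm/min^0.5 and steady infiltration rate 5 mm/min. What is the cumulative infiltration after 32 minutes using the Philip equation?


F = S*sqrt(t) + A*t
F = 23*sqrt(32) + 5*32
F = 23*5.656854 + 160

290.1076 mm


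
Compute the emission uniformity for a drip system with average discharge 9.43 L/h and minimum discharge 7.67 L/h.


EU = (q_min/q_avg)*100 = (7.67/9.43)*100 = 81.3362%

81.3362 %


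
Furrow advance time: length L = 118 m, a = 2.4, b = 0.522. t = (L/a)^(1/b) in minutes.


t = (L/a)^(1/b)
t = (118/2.4)^(1/0.522)
t = 49.166667^(1/0.522)

1740.7989 min


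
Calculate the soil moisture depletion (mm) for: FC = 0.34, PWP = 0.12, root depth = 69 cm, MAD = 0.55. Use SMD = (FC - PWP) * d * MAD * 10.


SMD = (FC - PWP) * d * MAD * 10
SMD = (0.34 - 0.12) * 69 * 0.55 * 10
SMD = 0.2200 * 69 * 0.55 * 10

83.4900 mm


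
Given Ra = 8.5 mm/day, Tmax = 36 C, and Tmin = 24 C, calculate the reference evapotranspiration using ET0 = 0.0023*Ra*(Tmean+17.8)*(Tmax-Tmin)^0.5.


Tmean = (Tmax + Tmin)/2 = (36 + 24)/2 = 30.0
ET0 = 0.0023 * 8.5 * (30.0 + 17.8) * sqrt(36 - 24)
ET0 = 0.0023 * 8.5 * 47.8 * 3.464102

3.2372 mm/day


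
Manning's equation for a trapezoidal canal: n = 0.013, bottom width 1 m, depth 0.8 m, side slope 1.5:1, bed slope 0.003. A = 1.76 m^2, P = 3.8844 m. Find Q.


R = A/P = 1.76/3.8844 = 0.453094
Q = (1/0.013) * 1.76 * 0.453094^(2/3) * 0.003^0.5

4.3744 m^3/s


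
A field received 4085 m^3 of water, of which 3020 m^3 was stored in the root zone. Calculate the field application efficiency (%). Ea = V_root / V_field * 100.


Ea = V_root / V_field * 100 = 3020 / 4085 * 100 = 73.9290%

73.9290 %


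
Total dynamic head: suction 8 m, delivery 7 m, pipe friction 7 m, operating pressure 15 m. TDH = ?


TDH = Hs + Hd + hf + Hp = 8 + 7 + 7 + 15 = 37

37 m


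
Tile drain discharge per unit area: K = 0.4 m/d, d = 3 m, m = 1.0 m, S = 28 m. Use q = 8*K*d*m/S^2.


q = 8*K*d*m/S^2
q = 8*0.4*3*1.0/28^2
q = 9.6000 / 784

0.0122 m/d


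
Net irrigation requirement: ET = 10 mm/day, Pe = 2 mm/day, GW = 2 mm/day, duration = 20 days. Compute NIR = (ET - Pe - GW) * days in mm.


Daily deficit = ET - Pe - GW = 10 - 2 - 2 = 6 mm/day
NIR = 6 * 20 = 120 mm

120.0000 mm


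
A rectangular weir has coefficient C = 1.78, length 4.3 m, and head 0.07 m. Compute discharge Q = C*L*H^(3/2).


Q = C * L * H^(3/2) = 1.78 * 4.3 * 0.07^1.5 = 1.78 * 4.3 * 0.018520

0.1418 m^3/s


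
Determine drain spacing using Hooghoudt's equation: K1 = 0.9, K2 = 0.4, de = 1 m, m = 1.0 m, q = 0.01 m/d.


S^2 = 8*K2*de*m/q + 4*K1*m^2/q
S^2 = 8*0.4*1*1.0/0.01 + 4*0.9*1.0^2/0.01
S = sqrt(680.0000)

26.0768 m


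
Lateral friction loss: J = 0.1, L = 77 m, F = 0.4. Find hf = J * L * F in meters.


hf = J * L * F = 0.1 * 77 * 0.4 = 3.0800 m

3.0800 m


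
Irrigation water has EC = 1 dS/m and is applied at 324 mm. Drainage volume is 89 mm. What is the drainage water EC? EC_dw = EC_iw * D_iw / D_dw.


EC_dw = EC_iw * D_iw / D_dw
EC_dw = 1 * 324 / 89
EC_dw = 324 / 89

3.6404 dS/m


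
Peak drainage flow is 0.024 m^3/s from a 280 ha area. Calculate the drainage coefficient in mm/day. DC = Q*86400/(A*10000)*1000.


DC = Q * 86400 / (A * 10000) * 1000
DC = 0.024 * 86400 / (280 * 10000) * 1000
DC = 2073600.0000 / 2800000

0.7406 mm/day


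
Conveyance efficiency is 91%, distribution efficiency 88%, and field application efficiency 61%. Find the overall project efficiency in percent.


Ec = 0.91, Eb = 0.88, Ea = 0.61
E = 0.91 * 0.88 * 0.61 * 100 = 48.8488%

48.8488 %


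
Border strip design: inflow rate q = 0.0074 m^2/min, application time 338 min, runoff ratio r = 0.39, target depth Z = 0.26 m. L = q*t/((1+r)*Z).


L = q*t/((1+r)*Z)
L = 0.0074*338/((1+0.39)*0.26)
L = 2.5012/0.3614

6.9209 m


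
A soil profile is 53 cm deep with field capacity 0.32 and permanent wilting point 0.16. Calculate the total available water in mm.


AWC = (FC - PWP) * d * 10
AWC = (0.32 - 0.16) * 53 * 10
AWC = 0.1600 * 53 * 10

84.8000 mm


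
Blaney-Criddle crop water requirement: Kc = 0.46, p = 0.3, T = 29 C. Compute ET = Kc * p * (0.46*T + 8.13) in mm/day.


ET = Kc * p * (0.46*T + 8.13)
ET = 0.46 * 0.3 * (0.46*29 + 8.13)
ET = 0.46 * 0.3 * 21.4700

2.9629 mm/day


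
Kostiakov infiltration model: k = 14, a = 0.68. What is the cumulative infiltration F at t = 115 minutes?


F = k * t^a = 14 * 115^0.68
F = 14 * 25.192689

352.6976 mm


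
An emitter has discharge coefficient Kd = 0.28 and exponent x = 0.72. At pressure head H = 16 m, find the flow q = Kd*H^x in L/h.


q = Kd * H^x = 0.28 * 16^0.72 = 0.28 * 7.361501

2.0612 L/h


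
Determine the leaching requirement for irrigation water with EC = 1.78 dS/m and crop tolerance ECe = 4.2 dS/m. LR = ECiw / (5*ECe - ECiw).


LR = ECiw / (5*ECe - ECiw)
LR = 1.78 / (5*4.2 - 1.78)
LR = 1.78 / 19.2200

0.0926


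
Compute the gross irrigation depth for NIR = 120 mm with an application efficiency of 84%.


Ea = 84% = 0.84
GID = NIR / Ea = 120 / 0.84 = 142.8571 mm

142.8571 mm


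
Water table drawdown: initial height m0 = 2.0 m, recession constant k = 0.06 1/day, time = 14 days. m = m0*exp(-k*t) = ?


m = m0 * exp(-k*t)
m = 2.0 * exp(-0.06 * 14)
m = 2.0 * exp(-0.8400)

0.8634 m


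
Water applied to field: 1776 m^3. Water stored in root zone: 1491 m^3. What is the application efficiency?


Ea = V_root / V_field * 100 = 1491 / 1776 * 100 = 83.9527%

83.9527 %


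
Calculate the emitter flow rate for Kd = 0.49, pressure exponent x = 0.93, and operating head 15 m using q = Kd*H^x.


q = Kd * H^x = 0.49 * 15^0.93 = 0.49 * 12.409803

6.0808 L/h


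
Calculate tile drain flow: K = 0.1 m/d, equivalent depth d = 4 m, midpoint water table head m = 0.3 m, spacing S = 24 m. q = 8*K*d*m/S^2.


q = 8*K*d*m/S^2
q = 8*0.1*4*0.3/24^2
q = 0.9600 / 576

0.0017 m/d


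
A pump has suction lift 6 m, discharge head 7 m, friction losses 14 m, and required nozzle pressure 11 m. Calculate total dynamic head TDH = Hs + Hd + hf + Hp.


TDH = Hs + Hd + hf + Hp = 6 + 7 + 14 + 11 = 38

38 m


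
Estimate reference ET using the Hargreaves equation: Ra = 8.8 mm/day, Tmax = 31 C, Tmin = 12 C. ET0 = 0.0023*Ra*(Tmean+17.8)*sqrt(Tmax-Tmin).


Tmean = (Tmax + Tmin)/2 = (31 + 12)/2 = 21.5
ET0 = 0.0023 * 8.8 * (21.5 + 17.8) * sqrt(31 - 12)
ET0 = 0.0023 * 8.8 * 39.3 * 4.358899

3.4672 mm/day


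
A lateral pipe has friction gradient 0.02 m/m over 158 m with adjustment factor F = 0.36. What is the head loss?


hf = J * L * F = 0.02 * 158 * 0.36 = 1.1376 m

1.1376 m


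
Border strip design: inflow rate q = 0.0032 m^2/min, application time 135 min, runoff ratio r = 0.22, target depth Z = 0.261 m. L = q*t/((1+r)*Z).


L = q*t/((1+r)*Z)
L = 0.0032*135/((1+0.22)*0.261)
L = 0.432/0.31842

1.3567 m


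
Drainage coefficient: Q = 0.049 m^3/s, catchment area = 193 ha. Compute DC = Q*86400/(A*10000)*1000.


DC = Q * 86400 / (A * 10000) * 1000
DC = 0.049 * 86400 / (193 * 10000) * 1000
DC = 4233600.0000 / 1930000

2.1936 mm/day


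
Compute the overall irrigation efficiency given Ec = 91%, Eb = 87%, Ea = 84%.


Ec = 0.91, Eb = 0.87, Ea = 0.84
E = 0.91 * 0.87 * 0.84 * 100 = 66.5028%

66.5028 %


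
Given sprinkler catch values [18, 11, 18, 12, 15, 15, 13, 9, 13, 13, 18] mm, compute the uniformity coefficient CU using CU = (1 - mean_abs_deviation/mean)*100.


mean = 14.090909 mm
MAD = 2.462810 mm
CU = (1 - 2.462810/14.090909)*100

82.5220 %


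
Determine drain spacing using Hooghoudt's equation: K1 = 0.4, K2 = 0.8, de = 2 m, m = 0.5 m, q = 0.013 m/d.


S^2 = 8*K2*de*m/q + 4*K1*m^2/q
S^2 = 8*0.8*2*0.5/0.013 + 4*0.4*0.5^2/0.013
S = sqrt(523.0769)

22.8709 m


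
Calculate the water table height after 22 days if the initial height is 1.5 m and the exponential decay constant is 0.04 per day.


m = m0 * exp(-k*t)
m = 1.5 * exp(-0.04 * 22)
m = 1.5 * exp(-0.8800)

0.6222 m


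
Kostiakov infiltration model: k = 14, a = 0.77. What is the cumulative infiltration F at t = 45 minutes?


F = k * t^a = 14 * 45^0.77
F = 14 * 18.748807

262.4833 mm


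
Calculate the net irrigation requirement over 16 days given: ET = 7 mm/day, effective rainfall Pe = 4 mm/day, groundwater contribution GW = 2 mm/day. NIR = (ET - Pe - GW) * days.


Daily deficit = ET - Pe - GW = 7 - 4 - 2 = 1 mm/day
NIR = 1 * 16 = 16 mm

16.0000 mm


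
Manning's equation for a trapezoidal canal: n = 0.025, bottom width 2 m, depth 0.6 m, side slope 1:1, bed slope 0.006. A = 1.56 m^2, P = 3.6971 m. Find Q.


R = A/P = 1.56/3.6971 = 0.421952
Q = (1/0.025) * 1.56 * 0.421952^(2/3) * 0.006^0.5

2.7192 m^3/s


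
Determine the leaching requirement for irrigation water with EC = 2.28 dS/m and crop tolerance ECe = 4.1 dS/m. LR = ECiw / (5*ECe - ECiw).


LR = ECiw / (5*ECe - ECiw)
LR = 2.28 / (5*4.1 - 2.28)
LR = 2.28 / 18.2200

0.1251


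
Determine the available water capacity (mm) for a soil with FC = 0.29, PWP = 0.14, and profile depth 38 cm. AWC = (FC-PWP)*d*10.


AWC = (FC - PWP) * d * 10
AWC = (0.29 - 0.14) * 38 * 10
AWC = 0.1500 * 38 * 10

57.0000 mm


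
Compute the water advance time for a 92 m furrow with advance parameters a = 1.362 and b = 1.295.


t = (L/a)^(1/b)
t = (92/1.362)^(1/1.295)
t = 67.547724^(1/1.295)

25.8718 min


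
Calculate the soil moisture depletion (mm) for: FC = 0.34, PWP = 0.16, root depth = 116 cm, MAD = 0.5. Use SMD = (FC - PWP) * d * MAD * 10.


SMD = (FC - PWP) * d * MAD * 10
SMD = (0.34 - 0.16) * 116 * 0.5 * 10
SMD = 0.1800 * 116 * 0.5 * 10

104.4000 mm


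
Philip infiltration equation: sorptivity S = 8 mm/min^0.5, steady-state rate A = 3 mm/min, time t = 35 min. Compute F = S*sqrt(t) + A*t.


F = S*sqrt(t) + A*t
F = 8*sqrt(35) + 3*35
F = 8*5.916080 + 105

152.3286 mm


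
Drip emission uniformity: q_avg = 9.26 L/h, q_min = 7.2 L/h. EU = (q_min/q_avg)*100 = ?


EU = (q_min/q_avg)*100 = (7.2/9.26)*100 = 77.7538%

77.7538 %


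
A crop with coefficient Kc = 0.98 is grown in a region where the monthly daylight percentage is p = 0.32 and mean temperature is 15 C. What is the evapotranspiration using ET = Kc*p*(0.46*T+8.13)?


ET = Kc * p * (0.46*T + 8.13)
ET = 0.98 * 0.32 * (0.46*15 + 8.13)
ET = 0.98 * 0.32 * 15.0300

4.7134 mm/day


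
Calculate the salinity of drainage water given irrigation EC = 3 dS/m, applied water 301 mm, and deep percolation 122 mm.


EC_dw = EC_iw * D_iw / D_dw
EC_dw = 3 * 301 / 122
EC_dw = 903 / 122

7.4016 dS/m


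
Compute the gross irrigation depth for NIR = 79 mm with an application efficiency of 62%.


Ea = 62% = 0.62
GID = NIR / Ea = 79 / 0.62 = 127.4194 mm

127.4194 mm


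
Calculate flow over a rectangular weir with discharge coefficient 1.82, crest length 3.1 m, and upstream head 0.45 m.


Q = C * L * H^(3/2) = 1.82 * 3.1 * 0.45^1.5 = 1.82 * 3.1 * 0.301869

1.7031 m^3/s


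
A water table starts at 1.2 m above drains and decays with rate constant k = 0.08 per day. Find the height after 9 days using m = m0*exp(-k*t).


m = m0 * exp(-k*t)
m = 1.2 * exp(-0.08 * 9)
m = 1.2 * exp(-0.7200)

0.5841 m


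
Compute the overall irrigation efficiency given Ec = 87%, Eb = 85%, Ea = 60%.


Ec = 0.87, Eb = 0.85, Ea = 0.6
E = 0.87 * 0.85 * 0.6 * 100 = 44.3700%

44.3700 %


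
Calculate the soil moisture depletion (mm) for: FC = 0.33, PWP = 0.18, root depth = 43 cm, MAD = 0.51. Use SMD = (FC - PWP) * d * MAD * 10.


SMD = (FC - PWP) * d * MAD * 10
SMD = (0.33 - 0.18) * 43 * 0.51 * 10
SMD = 0.1500 * 43 * 0.51 * 10

32.8950 mm


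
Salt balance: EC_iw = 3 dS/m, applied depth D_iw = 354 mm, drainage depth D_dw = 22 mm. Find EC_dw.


EC_dw = EC_iw * D_iw / D_dw
EC_dw = 3 * 354 / 22
EC_dw = 1062 / 22

48.2727 dS/m


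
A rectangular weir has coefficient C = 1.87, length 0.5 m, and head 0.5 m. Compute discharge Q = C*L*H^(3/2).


Q = C * L * H^(3/2) = 1.87 * 0.5 * 0.5^1.5 = 1.87 * 0.5 * 0.353553

0.3306 m^3/s


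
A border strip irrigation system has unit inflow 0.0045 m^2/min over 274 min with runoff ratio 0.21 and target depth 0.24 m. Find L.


L = q*t/((1+r)*Z)
L = 0.0045*274/((1+0.21)*0.24)
L = 1.233/0.2904

4.2459 m


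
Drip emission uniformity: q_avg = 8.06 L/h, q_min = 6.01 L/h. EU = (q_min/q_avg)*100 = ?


EU = (q_min/q_avg)*100 = (6.01/8.06)*100 = 74.5658%

74.5658 %


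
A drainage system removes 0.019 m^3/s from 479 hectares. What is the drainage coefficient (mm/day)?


DC = Q * 86400 / (A * 10000) * 1000
DC = 0.019 * 86400 / (479 * 10000) * 1000
DC = 1641600.0000 / 4790000

0.3427 mm/day


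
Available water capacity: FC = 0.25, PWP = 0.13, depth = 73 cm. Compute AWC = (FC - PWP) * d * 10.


AWC = (FC - PWP) * d * 10
AWC = (0.25 - 0.13) * 73 * 10
AWC = 0.1200 * 73 * 10

87.6000 mm


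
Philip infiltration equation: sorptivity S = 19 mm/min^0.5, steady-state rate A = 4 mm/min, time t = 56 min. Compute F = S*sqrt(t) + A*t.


F = S*sqrt(t) + A*t
F = 19*sqrt(56) + 4*56
F = 19*7.483315 + 224

366.1830 mm


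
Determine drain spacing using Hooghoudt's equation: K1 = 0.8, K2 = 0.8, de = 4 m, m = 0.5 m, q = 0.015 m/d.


S^2 = 8*K2*de*m/q + 4*K1*m^2/q
S^2 = 8*0.8*4*0.5/0.015 + 4*0.8*0.5^2/0.015
S = sqrt(906.6667)

30.1109 m


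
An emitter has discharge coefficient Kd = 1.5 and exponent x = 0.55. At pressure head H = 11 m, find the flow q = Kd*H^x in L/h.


q = Kd * H^x = 1.5 * 11^0.55 = 1.5 * 3.739091

5.6086 L/h


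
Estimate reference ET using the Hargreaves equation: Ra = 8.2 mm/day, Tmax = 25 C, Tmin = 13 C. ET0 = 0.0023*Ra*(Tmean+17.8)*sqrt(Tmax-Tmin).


Tmean = (Tmax + Tmin)/2 = (25 + 13)/2 = 19.0
ET0 = 0.0023 * 8.2 * (19.0 + 17.8) * sqrt(25 - 13)
ET0 = 0.0023 * 8.2 * 36.8 * 3.464102

2.4043 mm/day


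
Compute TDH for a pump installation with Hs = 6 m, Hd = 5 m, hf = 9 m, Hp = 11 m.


TDH = Hs + Hd + hf + Hp = 6 + 5 + 9 + 11 = 31

31 m


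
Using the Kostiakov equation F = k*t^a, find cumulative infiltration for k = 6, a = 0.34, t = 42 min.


F = k * t^a = 6 * 42^0.34
F = 6 * 3.563730

21.3824 mm


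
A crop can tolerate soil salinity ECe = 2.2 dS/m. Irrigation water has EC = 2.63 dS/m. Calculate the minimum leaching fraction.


LR = ECiw / (5*ECe - ECiw)
LR = 2.63 / (5*2.2 - 2.63)
LR = 2.63 / 8.3700

0.3142


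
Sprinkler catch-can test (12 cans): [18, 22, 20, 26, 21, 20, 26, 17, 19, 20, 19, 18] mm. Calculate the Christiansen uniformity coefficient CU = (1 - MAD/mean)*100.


mean = 20.500000 mm
MAD = 2.166667 mm
CU = (1 - 2.166667/20.500000)*100

89.4309 %


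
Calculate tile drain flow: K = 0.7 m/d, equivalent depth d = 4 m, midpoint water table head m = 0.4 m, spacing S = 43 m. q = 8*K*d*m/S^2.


q = 8*K*d*m/S^2
q = 8*0.7*4*0.4/43^2
q = 8.9600 / 1849

0.0048 m/d


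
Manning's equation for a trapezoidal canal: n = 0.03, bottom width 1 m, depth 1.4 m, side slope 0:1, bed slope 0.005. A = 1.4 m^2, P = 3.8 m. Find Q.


R = A/P = 1.4/3.8 = 0.368421
Q = (1/0.03) * 1.4 * 0.368421^(2/3) * 0.005^0.5

1.6959 m^3/s


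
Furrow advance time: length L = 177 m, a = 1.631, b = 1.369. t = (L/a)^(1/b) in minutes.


t = (L/a)^(1/b)
t = (177/1.631)^(1/1.369)
t = 108.522379^(1/1.369)

30.6807 min


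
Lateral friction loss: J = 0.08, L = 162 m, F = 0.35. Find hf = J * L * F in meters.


hf = J * L * F = 0.08 * 162 * 0.35 = 4.5360 m

4.5360 m


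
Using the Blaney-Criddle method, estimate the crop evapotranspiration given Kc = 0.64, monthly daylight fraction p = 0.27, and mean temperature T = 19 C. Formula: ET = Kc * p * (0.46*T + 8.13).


ET = Kc * p * (0.46*T + 8.13)
ET = 0.64 * 0.27 * (0.46*19 + 8.13)
ET = 0.64 * 0.27 * 16.8700

2.9151 mm/day


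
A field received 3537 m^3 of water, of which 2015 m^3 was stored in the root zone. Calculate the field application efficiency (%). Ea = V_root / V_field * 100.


Ea = V_root / V_field * 100 = 2015 / 3537 * 100 = 56.9692%

56.9692 %


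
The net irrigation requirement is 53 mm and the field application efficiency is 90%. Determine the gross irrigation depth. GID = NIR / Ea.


Ea = 90% = 0.9
GID = NIR / Ea = 53 / 0.9 = 58.8889 mm

58.8889 mm


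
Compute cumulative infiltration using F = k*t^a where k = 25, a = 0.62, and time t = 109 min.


F = k * t^a = 25 * 109^0.62
F = 25 * 18.331771

458.2943 mm


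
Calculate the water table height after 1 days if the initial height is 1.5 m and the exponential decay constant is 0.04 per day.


m = m0 * exp(-k*t)
m = 1.5 * exp(-0.04 * 1)
m = 1.5 * exp(-0.0400)

1.4412 m


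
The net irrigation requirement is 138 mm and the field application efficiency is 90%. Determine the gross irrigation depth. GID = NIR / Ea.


Ea = 90% = 0.9
GID = NIR / Ea = 138 / 0.9 = 153.3333 mm

153.3333 mm


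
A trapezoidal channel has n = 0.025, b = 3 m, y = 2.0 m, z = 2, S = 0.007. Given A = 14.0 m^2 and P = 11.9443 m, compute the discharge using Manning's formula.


R = A/P = 14.0/11.9443 = 1.172107
Q = (1/0.025) * 14.0 * 1.172107^(2/3) * 0.007^0.5

52.0853 m^3/s


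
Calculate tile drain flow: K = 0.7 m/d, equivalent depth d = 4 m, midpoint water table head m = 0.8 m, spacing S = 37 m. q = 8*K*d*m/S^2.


q = 8*K*d*m/S^2
q = 8*0.7*4*0.8/37^2
q = 17.9200 / 1369

0.0131 m/d


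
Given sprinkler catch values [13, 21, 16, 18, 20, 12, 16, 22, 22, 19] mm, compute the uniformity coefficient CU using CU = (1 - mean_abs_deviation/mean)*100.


mean = 17.900000 mm
MAD = 2.920000 mm
CU = (1 - 2.920000/17.900000)*100

83.6872 %


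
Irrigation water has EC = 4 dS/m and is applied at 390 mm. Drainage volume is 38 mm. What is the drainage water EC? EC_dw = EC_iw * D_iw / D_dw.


EC_dw = EC_iw * D_iw / D_dw
EC_dw = 4 * 390 / 38
EC_dw = 1560 / 38

41.0526 dS/m


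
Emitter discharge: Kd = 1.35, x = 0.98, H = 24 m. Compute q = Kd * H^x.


q = Kd * H^x = 1.35 * 24^0.98 = 1.35 * 22.522003

30.4047 L/h


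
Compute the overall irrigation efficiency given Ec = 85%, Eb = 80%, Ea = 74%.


Ec = 0.85, Eb = 0.8, Ea = 0.74
E = 0.85 * 0.8 * 0.74 * 100 = 50.3200%

50.3200 %


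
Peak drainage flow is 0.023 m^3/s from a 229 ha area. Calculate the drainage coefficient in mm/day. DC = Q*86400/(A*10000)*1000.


DC = Q * 86400 / (A * 10000) * 1000
DC = 0.023 * 86400 / (229 * 10000) * 1000
DC = 1987200.0000 / 2290000

0.8678 mm/day


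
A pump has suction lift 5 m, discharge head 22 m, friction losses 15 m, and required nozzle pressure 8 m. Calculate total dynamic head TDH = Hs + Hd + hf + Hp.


TDH = Hs + Hd + hf + Hp = 5 + 22 + 15 + 8 = 50

50 m


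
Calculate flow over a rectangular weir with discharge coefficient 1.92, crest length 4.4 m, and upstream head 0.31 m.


Q = C * L * H^(3/2) = 1.92 * 4.4 * 0.31^1.5 = 1.92 * 4.4 * 0.172601

1.4581 m^3/s


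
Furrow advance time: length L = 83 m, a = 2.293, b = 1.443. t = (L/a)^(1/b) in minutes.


t = (L/a)^(1/b)
t = (83/2.293)^(1/1.443)
t = 36.197122^(1/1.443)

12.0271 min


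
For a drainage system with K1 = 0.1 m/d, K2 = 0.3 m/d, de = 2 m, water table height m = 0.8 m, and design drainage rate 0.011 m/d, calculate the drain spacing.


S^2 = 8*K2*de*m/q + 4*K1*m^2/q
S^2 = 8*0.3*2*0.8/0.011 + 4*0.1*0.8^2/0.011
S = sqrt(372.3636)

19.2967 m


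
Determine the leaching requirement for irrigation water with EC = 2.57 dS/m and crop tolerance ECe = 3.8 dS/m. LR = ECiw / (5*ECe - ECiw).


LR = ECiw / (5*ECe - ECiw)
LR = 2.57 / (5*3.8 - 2.57)
LR = 2.57 / 16.4300

0.1564


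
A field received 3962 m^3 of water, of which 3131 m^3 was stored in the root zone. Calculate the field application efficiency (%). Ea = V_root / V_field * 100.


Ea = V_root / V_field * 100 = 3131 / 3962 * 100 = 79.0257%

79.0257 %


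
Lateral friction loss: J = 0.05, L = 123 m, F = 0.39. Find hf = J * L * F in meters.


hf = J * L * F = 0.05 * 123 * 0.39 = 2.3985 m

2.3985 m


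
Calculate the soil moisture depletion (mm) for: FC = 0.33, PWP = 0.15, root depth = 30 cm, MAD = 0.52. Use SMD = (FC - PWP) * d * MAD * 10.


SMD = (FC - PWP) * d * MAD * 10
SMD = (0.33 - 0.15) * 30 * 0.52 * 10
SMD = 0.1800 * 30 * 0.52 * 10

28.0800 mm


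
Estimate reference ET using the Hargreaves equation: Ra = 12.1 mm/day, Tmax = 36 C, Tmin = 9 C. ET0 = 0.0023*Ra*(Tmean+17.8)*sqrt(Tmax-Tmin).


Tmean = (Tmax + Tmin)/2 = (36 + 9)/2 = 22.5
ET0 = 0.0023 * 12.1 * (22.5 + 17.8) * sqrt(36 - 9)
ET0 = 0.0023 * 12.1 * 40.3 * 5.196152

5.8277 mm/day


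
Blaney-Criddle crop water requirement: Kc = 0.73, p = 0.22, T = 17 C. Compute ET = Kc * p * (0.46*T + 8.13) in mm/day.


ET = Kc * p * (0.46*T + 8.13)
ET = 0.73 * 0.22 * (0.46*17 + 8.13)
ET = 0.73 * 0.22 * 15.9500

2.5616 mm/day


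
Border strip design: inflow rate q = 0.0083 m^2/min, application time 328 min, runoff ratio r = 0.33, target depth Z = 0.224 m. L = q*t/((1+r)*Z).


L = q*t/((1+r)*Z)
L = 0.0083*328/((1+0.33)*0.224)
L = 2.7224/0.29792

9.1380 m


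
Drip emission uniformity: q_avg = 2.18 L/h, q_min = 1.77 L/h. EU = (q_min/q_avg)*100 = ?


EU = (q_min/q_avg)*100 = (1.77/2.18)*100 = 81.1927%

81.1927 %


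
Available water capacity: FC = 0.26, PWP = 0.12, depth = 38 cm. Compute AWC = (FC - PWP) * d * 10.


AWC = (FC - PWP) * d * 10
AWC = (0.26 - 0.12) * 38 * 10
AWC = 0.1400 * 38 * 10

53.2000 mm


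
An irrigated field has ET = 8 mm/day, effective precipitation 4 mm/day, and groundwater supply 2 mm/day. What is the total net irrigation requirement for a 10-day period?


Daily deficit = ET - Pe - GW = 8 - 4 - 2 = 2 mm/day
NIR = 2 * 10 = 20 mm

20.0000 mm


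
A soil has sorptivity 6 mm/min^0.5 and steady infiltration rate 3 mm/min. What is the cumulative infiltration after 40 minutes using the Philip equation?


F = S*sqrt(t) + A*t
F = 6*sqrt(40) + 3*40
F = 6*6.324555 + 120

157.9473 mm


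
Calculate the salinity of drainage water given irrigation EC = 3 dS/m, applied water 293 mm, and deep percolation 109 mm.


EC_dw = EC_iw * D_iw / D_dw
EC_dw = 3 * 293 / 109
EC_dw = 879 / 109

8.0642 dS/m


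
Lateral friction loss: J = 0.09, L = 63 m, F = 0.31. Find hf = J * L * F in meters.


hf = J * L * F = 0.09 * 63 * 0.31 = 1.7577 m

1.7577 m


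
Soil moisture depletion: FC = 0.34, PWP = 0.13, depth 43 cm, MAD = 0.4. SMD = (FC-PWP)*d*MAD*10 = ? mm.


SMD = (FC - PWP) * d * MAD * 10
SMD = (0.34 - 0.13) * 43 * 0.4 * 10
SMD = 0.2100 * 43 * 0.4 * 10

36.1200 mm


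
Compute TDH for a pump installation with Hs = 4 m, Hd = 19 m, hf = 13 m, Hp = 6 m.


TDH = Hs + Hd + hf + Hp = 4 + 19 + 13 + 6 = 42

42 m


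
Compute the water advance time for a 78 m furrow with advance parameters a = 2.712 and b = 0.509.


t = (L/a)^(1/b)
t = (78/2.712)^(1/0.509)
t = 28.761062^(1/0.509)

734.5501 min


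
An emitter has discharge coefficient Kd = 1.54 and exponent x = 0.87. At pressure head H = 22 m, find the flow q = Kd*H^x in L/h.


q = Kd * H^x = 1.54 * 22^0.87 = 1.54 * 14.719997

22.6688 L/h
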